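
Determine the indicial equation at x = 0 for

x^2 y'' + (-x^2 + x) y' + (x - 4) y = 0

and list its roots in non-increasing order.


Divide by x^2 to reach normal form y'' + P_1(x) y' + P_2(x) y = 0 with P_1(x) = -1 + 1/x and P_2(x) = 1/x - 4/x^2.
x = 0 is a singular point because the y'-coefficient -1 + 1/x has a pole at x = 0 and the y-coefficient 1/x - 4/x^2 has a pole at x = 0.
It is a regular singular point because x P_1(x) = p(x) = 1 - x and x^2 P_2(x) = q(x) = x - 4 are polynomials, hence analytic at x = 0.
p(0) = 1,  q(0) = -4.
Indicial equation: r(r-1) + p(0) r + q(0) = 0, i.e. r^2 + (p(0) - 1) r + q(0) = 0, i.e. r^2 - 4 = 0.
Discriminant: (0)^2 - 4(-4) = 16, so r = (0 ± 4)/2.
Solving: r_1 = 2, r_2 = -2.

indicial: r^2 - 4 = 0; roots r_1 = 2, r_2 = -2


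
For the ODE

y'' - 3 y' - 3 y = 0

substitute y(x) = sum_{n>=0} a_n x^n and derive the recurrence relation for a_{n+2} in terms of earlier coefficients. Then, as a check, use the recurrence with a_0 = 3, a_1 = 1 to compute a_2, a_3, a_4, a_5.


Substitute y = sum_n a_n x^n.
y''(x) has coefficient (n+2)(n+1) a_{n+2} at x^n;
-3 y'(x) has coefficient -3 (n+1) a_{n+1} at x^n;
-3 y(x) has coefficient -3 a_n at x^n.
Matching x^n: (n+2)(n+1) a_{n+2} - 3 (n+1) a_{n+1} - 3 a_n = 0.
Thus a_{n+2} = [3 (n+1) a_{n+1} + 3 a_n] / ((n+1)(n+2)).

Check with a_0 = 3, a_1 = 1 (apply the recurrence for n = 0, 1, 2, 3): a_0 = 3, a_1 = 1, a_2 = 6, a_3 = 13/2, a_4 = 51/8, a_5 = 24/5.

a_(n+2) = [3 (n+1) a_(n+1) + 3 a_n] / ((n+1)(n+2)); check: a_0 = 3, a_1 = 1, a_2 = 6, a_3 = 13/2, a_4 = 51/8, a_5 = 24/5


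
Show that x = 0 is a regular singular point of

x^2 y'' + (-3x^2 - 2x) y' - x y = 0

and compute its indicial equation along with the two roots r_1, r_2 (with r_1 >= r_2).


Divide by x^2 to reach normal form y'' + P_1(x) y' + P_2(x) y = 0 with P_1(x) = -3 - 2/x and P_2(x) = -1/x.
x = 0 is a singular point because the y'-coefficient -3 - 2/x has a pole at x = 0 and the y-coefficient -1/x has a pole at x = 0.
It is a regular singular point because x P_1(x) = p(x) = -3x - 2 and x^2 P_2(x) = q(x) = -x are polynomials, hence analytic at x = 0.
p(0) = -2,  q(0) = 0.
Indicial equation: r(r-1) + p(0) r + q(0) = 0, i.e. r^2 + (p(0) - 1) r + q(0) = 0, i.e. r^2 - 3 r = 0.
Discriminant: (-3)^2 - 4(0) = 9, so r = (3 ± 3)/2.
Solving: r_1 = 3, r_2 = 0.

indicial: r^2 - 3 r = 0; roots r_1 = 3, r_2 = 0


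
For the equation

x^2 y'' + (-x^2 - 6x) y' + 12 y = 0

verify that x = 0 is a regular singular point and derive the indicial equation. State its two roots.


Divide by x^2 to reach normal form y'' + P_1(x) y' + P_2(x) y = 0 with P_1(x) = -1 - 6/x and P_2(x) = 12/x^2.
x = 0 is a singular point because the y'-coefficient -1 - 6/x has a pole at x = 0 and the y-coefficient 12/x^2 has a pole at x = 0.
It is a regular singular point because x P_1(x) = p(x) = -x - 6 and x^2 P_2(x) = q(x) = 12 are polynomials, hence analytic at x = 0.
p(0) = -6,  q(0) = 12.
Indicial equation: r(r-1) + p(0) r + q(0) = 0, i.e. r^2 + (p(0) - 1) r + q(0) = 0, i.e. r^2 - 7 r + 12 = 0.
Discriminant: (-7)^2 - 4(12) = 1, so r = (7 ± 1)/2.
Solving: r_1 = 4, r_2 = 3.

indicial: r^2 - 7 r + 12 = 0; roots r_1 = 4, r_2 = 3


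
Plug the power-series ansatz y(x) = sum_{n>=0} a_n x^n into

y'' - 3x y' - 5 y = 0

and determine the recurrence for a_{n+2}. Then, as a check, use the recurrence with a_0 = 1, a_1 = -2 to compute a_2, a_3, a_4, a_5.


Substitute y = sum_n a_n x^n.
y''(x) has coefficient (n+2)(n+1) a_{n+2} at x^n;
-3 x y'(x) has coefficient -3 n a_n at x^n (shift);
-5 y(x) has coefficient -5 a_n at x^n.
Matching x^n: (n+2)(n+1) a_{n+2} + (-3n - 5) a_n = 0.
Thus a_{n+2} = (3n + 5) / ((n+1)(n+2)) * a_n.

Check with a_0 = 1, a_1 = -2 (apply the recurrence for n = 0, 1, 2, 3): a_0 = 1, a_1 = -2, a_2 = 5/2, a_3 = -8/3, a_4 = 55/24, a_5 = -28/15.

a_(n+2) = (3n + 5) / ((n+1)(n+2)) * a_n; check: a_0 = 1, a_1 = -2, a_2 = 5/2, a_3 = -8/3, a_4 = 55/24, a_5 = -28/15


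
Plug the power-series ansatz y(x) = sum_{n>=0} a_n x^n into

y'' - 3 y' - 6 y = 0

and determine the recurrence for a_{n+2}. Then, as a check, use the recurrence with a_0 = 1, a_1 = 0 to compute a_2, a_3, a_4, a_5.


Substitute y = sum_n a_n x^n.
y''(x) has coefficient (n+2)(n+1) a_{n+2} at x^n;
-3 y'(x) has coefficient -3 (n+1) a_{n+1} at x^n;
-6 y(x) has coefficient -6 a_n at x^n.
Matching x^n: (n+2)(n+1) a_{n+2} - 3 (n+1) a_{n+1} - 6 a_n = 0.
Thus a_{n+2} = [3 (n+1) a_{n+1} + 6 a_n] / ((n+1)(n+2)).

Check with a_0 = 1, a_1 = 0 (apply the recurrence for n = 0, 1, 2, 3): a_0 = 1, a_1 = 0, a_2 = 3, a_3 = 3, a_4 = 15/4, a_5 = 63/20.

a_(n+2) = [3 (n+1) a_(n+1) + 6 a_n] / ((n+1)(n+2)); check: a_0 = 1, a_1 = 0, a_2 = 3, a_3 = 3, a_4 = 15/4, a_5 = 63/20


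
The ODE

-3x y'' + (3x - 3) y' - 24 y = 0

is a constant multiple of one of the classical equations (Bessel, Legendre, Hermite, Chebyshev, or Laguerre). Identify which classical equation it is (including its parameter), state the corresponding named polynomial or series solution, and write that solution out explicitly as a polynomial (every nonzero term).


All three coefficients share the factor -3; dividing through by -3 gives  x y'' + (1 - x) y' + 8 y = 0.
This matches the Laguerre equation x y'' + (1 - x) y' + n y = 0 with n = 8; the polynomial solution is L_8(x).
With y = sum_k a_k x^k, matching x^k gives (k+1)k a_{k+1} + (k+1) a_{k+1} - k a_k + n a_k = 0, i.e. (k+1)^2 a_{k+1} = (k - n) a_k = (k - 8) a_k. The right side vanishes at k = 8, so the series terminates at degree 8.
Standard normalization L_n(0) = 1 gives a_0 = 1. Work upward with a_{k+1} = (k - 8) a_k / (k+1)^2:
  a_1 = (0 - 8)(1) / 1^2 = -8/1 = -8
  a_2 = (1 - 8)(-8) / 2^2 = 56/4 = 14
  a_3 = (2 - 8)(14) / 3^2 = -84/9 = -28/3
  a_4 = (3 - 8)(-28/3) / 4^2 = (140/3)/16 = 35/12
  a_5 = (4 - 8)(35/12) / 5^2 = (-35/3)/25 = -7/15
  a_6 = (5 - 8)(-7/15) / 6^2 = (7/5)/36 = 7/180
  a_7 = (6 - 8)(7/180) / 7^2 = (-7/90)/49 = -1/630
  a_8 = (7 - 8)(-1/630) / 8^2 = (1/630)/64 = 1/40320
Hence L_8(x) = x^8/40320 - x^7/630 + 7 x^6/180 - 7 x^5/15 + 35 x^4/12 - 28 x^3/3 + 14 x^2 - 8 x + 1.

L_8(x); series = x^8/40320 - x^7/630 + 7 x^6/180 - 7 x^5/15 + 35 x^4/12 - 28 x^3/3 + 14 x^2 - 8 x + 1


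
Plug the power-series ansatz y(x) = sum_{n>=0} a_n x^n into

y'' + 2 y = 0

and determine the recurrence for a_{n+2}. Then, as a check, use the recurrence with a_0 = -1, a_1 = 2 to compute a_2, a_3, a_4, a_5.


Substitute y = sum_n a_n x^n into y'' + (const) y = 0.
y''(x) = sum_{n>=0} (n+2)(n+1) a_{n+2} x^n.
The ODE becomes sum_n [(n+2)(n+1) a_{n+2} + 2 a_n] x^n = 0.
Setting each coefficient to zero gives the recurrence:
  (n+2)(n+1) a_{n+2} + 2 a_n = 0,
  a_{n+2} = -2 / ((n+1)(n+2)) a_n.

Check with a_0 = -1, a_1 = 2 (apply the recurrence for n = 0, 1, 2, 3): a_0 = -1, a_1 = 2, a_2 = 1, a_3 = -2/3, a_4 = -1/6, a_5 = 1/15.

a_{n+2} = -2/((n+1)(n+2)) * a_n; check: a_0 = -1, a_1 = 2, a_2 = 1, a_3 = -2/3, a_4 = -1/6, a_5 = 1/15


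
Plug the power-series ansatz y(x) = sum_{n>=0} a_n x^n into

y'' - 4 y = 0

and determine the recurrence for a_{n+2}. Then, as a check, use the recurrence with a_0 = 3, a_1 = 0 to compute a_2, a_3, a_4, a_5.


Substitute y = sum_n a_n x^n into y'' + (const) y = 0.
y''(x) = sum_{n>=0} (n+2)(n+1) a_{n+2} x^n.
The ODE becomes sum_n [(n+2)(n+1) a_{n+2} - 4 a_n] x^n = 0.
Setting each coefficient to zero gives the recurrence:
  (n+2)(n+1) a_{n+2} - 4 a_n = 0,
  a_{n+2} = 4 / ((n+1)(n+2)) a_n.

Check with a_0 = 3, a_1 = 0 (apply the recurrence for n = 0, 1, 2, 3): a_0 = 3, a_1 = 0, a_2 = 6, a_3 = 0, a_4 = 2, a_5 = 0.

a_{n+2} = 4/((n+1)(n+2)) * a_n; check: a_0 = 3, a_1 = 0, a_2 = 6, a_3 = 0, a_4 = 2, a_5 = 0


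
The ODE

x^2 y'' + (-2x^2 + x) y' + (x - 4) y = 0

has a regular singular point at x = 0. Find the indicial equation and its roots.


Divide by x^2 to reach normal form y'' + P_1(x) y' + P_2(x) y = 0 with P_1(x) = -2 + 1/x and P_2(x) = 1/x - 4/x^2.
x = 0 is a singular point because the y'-coefficient -2 + 1/x has a pole at x = 0 and the y-coefficient 1/x - 4/x^2 has a pole at x = 0.
It is a regular singular point because x P_1(x) = p(x) = 1 - 2x and x^2 P_2(x) = q(x) = x - 4 are polynomials, hence analytic at x = 0.
p(0) = 1,  q(0) = -4.
Indicial equation: r(r-1) + p(0) r + q(0) = 0, i.e. r^2 + (p(0) - 1) r + q(0) = 0, i.e. r^2 - 4 = 0.
Discriminant: (0)^2 - 4(-4) = 16, so r = (0 ± 4)/2.
Solving: r_1 = 2, r_2 = -2.

indicial: r^2 - 4 = 0; roots r_1 = 2, r_2 = -2


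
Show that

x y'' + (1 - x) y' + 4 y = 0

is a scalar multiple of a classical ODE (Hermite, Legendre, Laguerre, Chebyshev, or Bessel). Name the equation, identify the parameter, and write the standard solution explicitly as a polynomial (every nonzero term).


The equation is already in a standard form:  x y'' + (1 - x) y' + 4 y = 0.
This matches the Laguerre equation x y'' + (1 - x) y' + n y = 0 with n = 4; the polynomial solution is L_4(x).
With y = sum_k a_k x^k, matching x^k gives (k+1)k a_{k+1} + (k+1) a_{k+1} - k a_k + n a_k = 0, i.e. (k+1)^2 a_{k+1} = (k - n) a_k = (k - 4) a_k. The right side vanishes at k = 4, so the series terminates at degree 4.
Standard normalization L_n(0) = 1 gives a_0 = 1. Work upward with a_{k+1} = (k - 4) a_k / (k+1)^2:
  a_1 = (0 - 4)(1) / 1^2 = -4/1 = -4
  a_2 = (1 - 4)(-4) / 2^2 = 12/4 = 3
  a_3 = (2 - 4)(3) / 3^2 = -6/9 = -2/3
  a_4 = (3 - 4)(-2/3) / 4^2 = (2/3)/16 = 1/24
Hence L_4(x) = x^4/24 - 2 x^3/3 + 3 x^2 - 4 x + 1.

L_4(x); series = x^4/24 - 2 x^3/3 + 3 x^2 - 4 x + 1


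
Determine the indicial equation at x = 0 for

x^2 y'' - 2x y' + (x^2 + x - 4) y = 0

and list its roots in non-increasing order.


Divide by x^2 to reach normal form y'' + P_1(x) y' + P_2(x) y = 0 with P_1(x) = -2/x and P_2(x) = 1 + 1/x - 4/x^2.
x = 0 is a singular point because the y'-coefficient -2/x has a pole at x = 0 and the y-coefficient 1 + 1/x - 4/x^2 has a pole at x = 0.
It is a regular singular point because x P_1(x) = p(x) = -2 and x^2 P_2(x) = q(x) = x^2 + x - 4 are polynomials, hence analytic at x = 0.
p(0) = -2,  q(0) = -4.
Indicial equation: r(r-1) + p(0) r + q(0) = 0, i.e. r^2 + (p(0) - 1) r + q(0) = 0, i.e. r^2 - 3 r - 4 = 0.
Discriminant: (-3)^2 - 4(-4) = 25, so r = (3 ± 5)/2.
Solving: r_1 = 4, r_2 = -1.

indicial: r^2 - 3 r - 4 = 0; roots r_1 = 4, r_2 = -1


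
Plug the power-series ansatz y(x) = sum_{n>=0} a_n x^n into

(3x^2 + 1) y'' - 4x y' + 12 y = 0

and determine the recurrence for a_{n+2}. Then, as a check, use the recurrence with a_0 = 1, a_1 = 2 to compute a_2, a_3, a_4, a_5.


Substitute y = sum_n a_n x^n.
(1 + 3 x^2) y'' contributes (n+2)(n+1) a_{n+2} + 3 n(n-1) a_n at x^n.
-4 x y'(x) contributes -4 n a_n at x^n.
12 y(x) contributes 12 a_n at x^n.
Matching x^n: (n+2)(n+1) a_{n+2} + (3 n(n-1) - 4 n + 12) a_n = 0.
Thus a_{n+2} = (-3 n(n-1) + 4 n - 12) / ((n+1)(n+2)) * a_n.

Check with a_0 = 1, a_1 = 2 (apply the recurrence for n = 0, 1, 2, 3): a_0 = 1, a_1 = 2, a_2 = -6, a_3 = -8/3, a_4 = 5, a_5 = 12/5.

a_(n+2) = (-3 n(n-1) + 4 n - 12) / ((n+1)(n+2)) * a_n; check: a_0 = 1, a_1 = 2, a_2 = -6, a_3 = -8/3, a_4 = 5, a_5 = 12/5


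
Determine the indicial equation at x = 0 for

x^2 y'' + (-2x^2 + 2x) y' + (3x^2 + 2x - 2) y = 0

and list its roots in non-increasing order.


Divide by x^2 to reach normal form y'' + P_1(x) y' + P_2(x) y = 0 with P_1(x) = -2 + 2/x and P_2(x) = 3 + 2/x - 2/x^2.
x = 0 is a singular point because the y'-coefficient -2 + 2/x has a pole at x = 0 and the y-coefficient 3 + 2/x - 2/x^2 has a pole at x = 0.
It is a regular singular point because x P_1(x) = p(x) = 2 - 2x and x^2 P_2(x) = q(x) = 3x^2 + 2x - 2 are polynomials, hence analytic at x = 0.
p(0) = 2,  q(0) = -2.
Indicial equation: r(r-1) + p(0) r + q(0) = 0, i.e. r^2 + (p(0) - 1) r + q(0) = 0, i.e. r^2 + 1 r - 2 = 0.
Discriminant: (1)^2 - 4(-2) = 9, so r = (-1 ± 3)/2.
Solving: r_1 = 1, r_2 = -2.

indicial: r^2 + 1 r - 2 = 0; roots r_1 = 1, r_2 = -2


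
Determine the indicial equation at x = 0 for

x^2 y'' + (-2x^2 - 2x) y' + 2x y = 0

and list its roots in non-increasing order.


Divide by x^2 to reach normal form y'' + P_1(x) y' + P_2(x) y = 0 with P_1(x) = -2 - 2/x and P_2(x) = 2/x.
x = 0 is a singular point because the y'-coefficient -2 - 2/x has a pole at x = 0 and the y-coefficient 2/x has a pole at x = 0.
It is a regular singular point because x P_1(x) = p(x) = -2x - 2 and x^2 P_2(x) = q(x) = 2x are polynomials, hence analytic at x = 0.
p(0) = -2,  q(0) = 0.
Indicial equation: r(r-1) + p(0) r + q(0) = 0, i.e. r^2 + (p(0) - 1) r + q(0) = 0, i.e. r^2 - 3 r = 0.
Discriminant: (-3)^2 - 4(0) = 9, so r = (3 ± 3)/2.
Solving: r_1 = 3, r_2 = 0.

indicial: r^2 - 3 r = 0; roots r_1 = 3, r_2 = 0


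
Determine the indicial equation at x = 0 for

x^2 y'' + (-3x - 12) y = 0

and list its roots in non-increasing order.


Divide by x^2 to reach normal form y'' + P_1(x) y' + P_2(x) y = 0 with P_1(x) = 0 and P_2(x) = -3/x - 12/x^2.
x = 0 is a singular point because the y-coefficient -3/x - 12/x^2 has a pole at x = 0.
It is a regular singular point because x P_1(x) = p(x) = 0 and x^2 P_2(x) = q(x) = -3x - 12 are polynomials, hence analytic at x = 0.
p(0) = 0,  q(0) = -12.
Indicial equation: r(r-1) + p(0) r + q(0) = 0, i.e. r^2 + (p(0) - 1) r + q(0) = 0, i.e. r^2 - 1 r - 12 = 0.
Discriminant: (-1)^2 - 4(-12) = 49, so r = (1 ± 7)/2.
Solving: r_1 = 4, r_2 = -3.

indicial: r^2 - 1 r - 12 = 0; roots r_1 = 4, r_2 = -3


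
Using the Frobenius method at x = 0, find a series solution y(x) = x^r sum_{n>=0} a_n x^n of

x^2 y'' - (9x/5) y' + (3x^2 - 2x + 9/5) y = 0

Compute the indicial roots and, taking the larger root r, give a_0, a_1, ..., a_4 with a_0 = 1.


Write in Frobenius form y'' + (p(x)/x) y' + (q(x)/x^2) y = 0:
  p(x) = -9/5,  q(x) = 3x^2 - 2x + 9/5.
Indicial equation: r(r-1) + (-9/5) r + (9/5) = 0 -> roots r_1 = 9/5, r_2 = 1.
Take r = r_1 = 9/5. Let y(x) = x^r sum_{n>=0} a_n x^n with a_0 = 1.
Substitute y = x^r sum a_n x^n and match x^{r+n}. The recurrence is
  D(n) a_n - 2 a_{n-1} + 3 a_{n-2} = 0,  where D(n) = (r+n)(r+n-1) + (-9/5)(r+n) + (9/5).
  a_n = [2 a_{n-1} - 3 a_{n-2}] / D(n).
Since the indicial polynomial factors as (r - r_1)(r - r_2), D(n) = (r_1 + n - r_1)(r_1 + n - r_2) = n(n + 4/5).
Evaluating step by step (a_0 = 1):
  n = 1: D(1) = 1(1 + 4/5) = 9/5; numerator = 2(1) = 2; a_1 = (2)/(9/5) = 10/9
  n = 2: D(2) = 2(2 + 4/5) = 28/5; numerator = 2(10/9) - 3(1) = -7/9; a_2 = (-7/9)/(28/5) = -5/36
  n = 3: D(3) = 3(3 + 4/5) = 57/5; numerator = 2(-5/36) - 3(10/9) = -65/18; a_3 = (-65/18)/(57/5) = -325/1026
  n = 4: D(4) = 4(4 + 4/5) = 96/5; numerator = 2(-325/1026) - 3(-5/36) = -445/2052; a_4 = (-445/2052)/(96/5) = -2225/196992

r = 9/5; a_0 = 1; a_1 = 10/9; a_2 = -5/36; a_3 = -325/1026; a_4 = -2225/196992


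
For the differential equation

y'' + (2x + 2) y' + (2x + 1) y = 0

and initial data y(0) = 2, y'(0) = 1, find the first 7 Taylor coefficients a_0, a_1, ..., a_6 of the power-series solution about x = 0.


Ansatz: y(x) = sum_{n>=0} a_n x^n, so y'(x) = sum_{n>=1} n a_n x^(n-1) and y''(x) = sum_{n>=2} n(n-1) a_n x^(n-2).
Substitute into P(x) y'' + Q(x) y' + R(x) y = 0 with P(x) = 1, Q(x) = 2x + 2, R(x) = 2x + 1, and match powers of x.
Initial conditions: a_0 = 2, a_1 = 1.
Setting the coefficient of each power of x to zero and solving order by order (substituting the coefficients already found):
  x^0: 2 a_2 + 2 a_1 + a_0 = 0  ->  2 a_2 = -2 a_1 - a_0 = -4  ->  a_2 = -2
  x^1: 6 a_3 + 4 a_2 + 3 a_1 + 2 a_0 = 0  ->  6 a_3 = -4 a_2 - 3 a_1 - 2 a_0 = 1  ->  a_3 = 1/6
  x^2: 12 a_4 + 6 a_3 + 5 a_2 + 2 a_1 = 0  ->  12 a_4 = -6 a_3 - 5 a_2 - 2 a_1 = 7  ->  a_4 = 7/12
  x^3: 20 a_5 + 8 a_4 + 7 a_3 + 2 a_2 = 0  ->  20 a_5 = -8 a_4 - 7 a_3 - 2 a_2 = -11/6  ->  a_5 = -11/120
  x^4: 30 a_6 + 10 a_5 + 9 a_4 + 2 a_3 = 0  ->  30 a_6 = -10 a_5 - 9 a_4 - 2 a_3 = -14/3  ->  a_6 = -7/45
Truncated series: y(x) = 2 + x - 2 x^2 + (1/6) x^3 + (7/12) x^4 - (11/120) x^5 - (7/45) x^6 + O(x^7).

a_0 = 2; a_1 = 1; a_2 = -2; a_3 = 1/6; a_4 = 7/12; a_5 = -11/120; a_6 = -7/45


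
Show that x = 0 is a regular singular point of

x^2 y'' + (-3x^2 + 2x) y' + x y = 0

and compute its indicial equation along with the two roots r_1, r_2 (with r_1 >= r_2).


Divide by x^2 to reach normal form y'' + P_1(x) y' + P_2(x) y = 0 with P_1(x) = -3 + 2/x and P_2(x) = 1/x.
x = 0 is a singular point because the y'-coefficient -3 + 2/x has a pole at x = 0 and the y-coefficient 1/x has a pole at x = 0.
It is a regular singular point because x P_1(x) = p(x) = 2 - 3x and x^2 P_2(x) = q(x) = x are polynomials, hence analytic at x = 0.
p(0) = 2,  q(0) = 0.
Indicial equation: r(r-1) + p(0) r + q(0) = 0, i.e. r^2 + (p(0) - 1) r + q(0) = 0, i.e. r^2 + 1 r = 0.
Discriminant: (1)^2 - 4(0) = 1, so r = (-1 ± 1)/2.
Solving: r_1 = 0, r_2 = -1.

indicial: r^2 + 1 r = 0; roots r_1 = 0, r_2 = -1


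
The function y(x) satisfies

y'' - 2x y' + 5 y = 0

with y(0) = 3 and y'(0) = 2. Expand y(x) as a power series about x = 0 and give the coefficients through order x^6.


Ansatz: y(x) = sum_{n>=0} a_n x^n, so y'(x) = sum_{n>=1} n a_n x^(n-1) and y''(x) = sum_{n>=2} n(n-1) a_n x^(n-2).
Substitute into P(x) y'' + Q(x) y' + R(x) y = 0 with P(x) = 1, Q(x) = -2x, R(x) = 5, and match powers of x.
Initial conditions: a_0 = 3, a_1 = 2.
Setting the coefficient of each power of x to zero and solving order by order (substituting the coefficients already found):
  x^0: 2 a_2 + 5 a_0 = 0  ->  2 a_2 = -5 a_0 = -15  ->  a_2 = -15/2
  x^1: 6 a_3 + 3 a_1 = 0  ->  6 a_3 = -3 a_1 = -6  ->  a_3 = -1
  x^2: 12 a_4 + a_2 = 0  ->  12 a_4 = -a_2 = 15/2  ->  a_4 = 5/8
  x^3: 20 a_5 - a_3 = 0  ->  20 a_5 = a_3 = -1  ->  a_5 = -1/20
  x^4: 30 a_6 - 3 a_4 = 0  ->  30 a_6 = 3 a_4 = 15/8  ->  a_6 = 1/16
Truncated series: y(x) = 3 + 2 x - (15/2) x^2 - x^3 + (5/8) x^4 - (1/20) x^5 + (1/16) x^6 + O(x^7).

a_0 = 3; a_1 = 2; a_2 = -15/2; a_3 = -1; a_4 = 5/8; a_5 = -1/20; a_6 = 1/16


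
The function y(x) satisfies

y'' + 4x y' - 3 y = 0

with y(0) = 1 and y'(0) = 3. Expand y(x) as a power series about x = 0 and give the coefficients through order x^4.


Ansatz: y(x) = sum_{n>=0} a_n x^n, so y'(x) = sum_{n>=1} n a_n x^(n-1) and y''(x) = sum_{n>=2} n(n-1) a_n x^(n-2).
Substitute into P(x) y'' + Q(x) y' + R(x) y = 0 with P(x) = 1, Q(x) = 4x, R(x) = -3, and match powers of x.
Initial conditions: a_0 = 1, a_1 = 3.
Setting the coefficient of each power of x to zero and solving order by order (substituting the coefficients already found):
  x^0: 2 a_2 - 3 a_0 = 0  ->  2 a_2 = 3 a_0 = 3  ->  a_2 = 3/2
  x^1: 6 a_3 + a_1 = 0  ->  6 a_3 = -a_1 = -3  ->  a_3 = -1/2
  x^2: 12 a_4 + 5 a_2 = 0  ->  12 a_4 = -5 a_2 = -15/2  ->  a_4 = -5/8
Truncated series: y(x) = 1 + 3 x + (3/2) x^2 - (1/2) x^3 - (5/8) x^4 + O(x^5).

a_0 = 1; a_1 = 3; a_2 = 3/2; a_3 = -1/2; a_4 = -5/8


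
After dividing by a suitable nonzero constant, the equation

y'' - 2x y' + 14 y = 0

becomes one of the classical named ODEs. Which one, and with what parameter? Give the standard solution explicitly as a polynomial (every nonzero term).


The equation is already in a standard form:  y'' - 2x y' + 14 y = 0.
This matches the Hermite equation y'' - 2x y' + 2n y = 0 with 2n = 14, so n = 7; the polynomial solution is H_7(x).
With y = sum_k a_k x^k, matching x^k gives (k+2)(k+1) a_{k+2} = 2(k - n) a_k = 2(k - 7) a_k. The right side vanishes at k = 7, so the series with the parity of 7 terminates at degree 7.
Standard normalization: leading coefficient of H_n is 2^n, so a_7 = 2^7 = 128. Work downward with a_k = (k+1)(k+2) a_{k+2} / (2(k - n)):
  a_5 = (6)(7)(128) / (2(5 - 7)) = 5376/(-4) = -1344
  a_3 = (4)(5)(-1344) / (2(3 - 7)) = -26880/(-8) = 3360
  a_1 = (2)(3)(3360) / (2(1 - 7)) = 20160/(-12) = -1680
Hence H_7(x) = 128 x^7 - 1344 x^5 + 3360 x^3 - 1680 x.

H_7(x); series = 128 x^7 - 1344 x^5 + 3360 x^3 - 1680 x


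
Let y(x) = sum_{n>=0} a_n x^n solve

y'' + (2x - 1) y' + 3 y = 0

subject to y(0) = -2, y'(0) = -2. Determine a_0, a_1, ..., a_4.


Ansatz: y(x) = sum_{n>=0} a_n x^n, so y'(x) = sum_{n>=1} n a_n x^(n-1) and y''(x) = sum_{n>=2} n(n-1) a_n x^(n-2).
Substitute into P(x) y'' + Q(x) y' + R(x) y = 0 with P(x) = 1, Q(x) = 2x - 1, R(x) = 3, and match powers of x.
Initial conditions: a_0 = -2, a_1 = -2.
Setting the coefficient of each power of x to zero and solving order by order (substituting the coefficients already found):
  x^0: 2 a_2 - a_1 + 3 a_0 = 0  ->  2 a_2 = a_1 - 3 a_0 = 4  ->  a_2 = 2
  x^1: 6 a_3 - 2 a_2 + 5 a_1 = 0  ->  6 a_3 = 2 a_2 - 5 a_1 = 14  ->  a_3 = 7/3
  x^2: 12 a_4 - 3 a_3 + 7 a_2 = 0  ->  12 a_4 = 3 a_3 - 7 a_2 = -7  ->  a_4 = -7/12
Truncated series: y(x) = -2 - 2 x + 2 x^2 + (7/3) x^3 - (7/12) x^4 + O(x^5).

a_0 = -2; a_1 = -2; a_2 = 2; a_3 = 7/3; a_4 = -7/12


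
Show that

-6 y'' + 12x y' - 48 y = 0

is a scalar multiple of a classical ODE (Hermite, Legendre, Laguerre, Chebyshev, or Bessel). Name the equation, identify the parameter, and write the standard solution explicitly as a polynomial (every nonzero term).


All three coefficients share the factor -6; dividing through by -6 gives  y'' - 2x y' + 8 y = 0.
This matches the Hermite equation y'' - 2x y' + 2n y = 0 with 2n = 8, so n = 4; the polynomial solution is H_4(x).
With y = sum_k a_k x^k, matching x^k gives (k+2)(k+1) a_{k+2} = 2(k - n) a_k = 2(k - 4) a_k. The right side vanishes at k = 4, so the series with the parity of 4 terminates at degree 4.
Standard normalization: leading coefficient of H_n is 2^n, so a_4 = 2^4 = 16. Work downward with a_k = (k+1)(k+2) a_{k+2} / (2(k - n)):
  a_2 = (3)(4)(16) / (2(2 - 4)) = 192/(-4) = -48
  a_0 = (1)(2)(-48) / (2(0 - 4)) = -96/(-8) = 12
Hence H_4(x) = 16 x^4 - 48 x^2 + 12.

H_4(x); series = 16 x^4 - 48 x^2 + 12


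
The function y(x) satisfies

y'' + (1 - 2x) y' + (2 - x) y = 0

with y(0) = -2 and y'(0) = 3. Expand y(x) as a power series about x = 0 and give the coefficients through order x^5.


Ansatz: y(x) = sum_{n>=0} a_n x^n, so y'(x) = sum_{n>=1} n a_n x^(n-1) and y''(x) = sum_{n>=2} n(n-1) a_n x^(n-2).
Substitute into P(x) y'' + Q(x) y' + R(x) y = 0 with P(x) = 1, Q(x) = 1 - 2x, R(x) = 2 - x, and match powers of x.
Initial conditions: a_0 = -2, a_1 = 3.
Setting the coefficient of each power of x to zero and solving order by order (substituting the coefficients already found):
  x^0: 2 a_2 + a_1 + 2 a_0 = 0  ->  2 a_2 = -a_1 - 2 a_0 = 1  ->  a_2 = 1/2
  x^1: 6 a_3 + 2 a_2 - a_0 = 0  ->  6 a_3 = -2 a_2 + a_0 = -3  ->  a_3 = -1/2
  x^2: 12 a_4 + 3 a_3 - 2 a_2 - a_1 = 0  ->  12 a_4 = -3 a_3 + 2 a_2 + a_1 = 11/2  ->  a_4 = 11/24
  x^3: 20 a_5 + 4 a_4 - 4 a_3 - a_2 = 0  ->  20 a_5 = -4 a_4 + 4 a_3 + a_2 = -10/3  ->  a_5 = -1/6
Truncated series: y(x) = -2 + 3 x + (1/2) x^2 - (1/2) x^3 + (11/24) x^4 - (1/6) x^5 + O(x^6).

a_0 = -2; a_1 = 3; a_2 = 1/2; a_3 = -1/2; a_4 = 11/24; a_5 = -1/6


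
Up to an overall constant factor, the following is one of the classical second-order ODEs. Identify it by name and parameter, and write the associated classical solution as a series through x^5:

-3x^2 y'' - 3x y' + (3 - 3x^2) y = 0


All three coefficients share the factor -3; dividing through by -3 gives  x^2 y'' + x y' + (x^2 - 1) y = 0.
This matches the Bessel equation x^2 y'' + x y' + (x^2 - nu^2) y = 0 with nu^2 = 1, so nu = 1; the solution bounded at x = 0 is J_1(x).
Frobenius at x = 0: indicial roots ±nu; for r = nu the recurrence k(k + 2nu) c_k = -c_{k-2} gives the standard series J_nu(x) = sum_{k>=0} (-1)^k / (k! (k+nu)!) (x/2)^(2k+nu). Evaluate the first 3 terms:
  k = 0: (-1)^0 / (0! * 1! * 2^1) x^1 = 1/(1*1*2) x^1 = (1/2) x^1
  k = 1: (-1)^1 / (1! * 2! * 2^3) x^3 = -1/(1*2*8) x^3 = (-1/16) x^3
  k = 2: (-1)^2 / (2! * 3! * 2^5) x^5 = 1/(2*6*32) x^5 = (1/384) x^5
Hence J_1(x) = x^5/384 - x^3/16 + x/2 + ....

J_1(x); series = x^5/384 - x^3/16 + x/2


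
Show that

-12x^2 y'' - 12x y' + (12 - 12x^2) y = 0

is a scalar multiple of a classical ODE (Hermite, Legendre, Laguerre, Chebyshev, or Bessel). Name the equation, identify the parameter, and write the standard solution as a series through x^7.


All three coefficients share the factor -12; dividing through by -12 gives  x^2 y'' + x y' + (x^2 - 1) y = 0.
This matches the Bessel equation x^2 y'' + x y' + (x^2 - nu^2) y = 0 with nu^2 = 1, so nu = 1; the solution bounded at x = 0 is J_1(x).
Frobenius at x = 0: indicial roots ±nu; for r = nu the recurrence k(k + 2nu) c_k = -c_{k-2} gives the standard series J_nu(x) = sum_{k>=0} (-1)^k / (k! (k+nu)!) (x/2)^(2k+nu). Evaluate the first 4 terms:
  k = 0: (-1)^0 / (0! * 1! * 2^1) x^1 = 1/(1*1*2) x^1 = (1/2) x^1
  k = 1: (-1)^1 / (1! * 2! * 2^3) x^3 = -1/(1*2*8) x^3 = (-1/16) x^3
  k = 2: (-1)^2 / (2! * 3! * 2^5) x^5 = 1/(2*6*32) x^5 = (1/384) x^5
  k = 3: (-1)^3 / (3! * 4! * 2^7) x^7 = -1/(6*24*128) x^7 = (-1/18432) x^7
Hence J_1(x) = -x^7/18432 + x^5/384 - x^3/16 + x/2 + ....

J_1(x); series = -x^7/18432 + x^5/384 - x^3/16 + x/2


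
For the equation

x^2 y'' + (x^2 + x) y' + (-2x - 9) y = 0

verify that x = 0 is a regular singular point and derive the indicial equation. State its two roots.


Divide by x^2 to reach normal form y'' + P_1(x) y' + P_2(x) y = 0 with P_1(x) = 1 + 1/x and P_2(x) = -2/x - 9/x^2.
x = 0 is a singular point because the y'-coefficient 1 + 1/x has a pole at x = 0 and the y-coefficient -2/x - 9/x^2 has a pole at x = 0.
It is a regular singular point because x P_1(x) = p(x) = x + 1 and x^2 P_2(x) = q(x) = -2x - 9 are polynomials, hence analytic at x = 0.
p(0) = 1,  q(0) = -9.
Indicial equation: r(r-1) + p(0) r + q(0) = 0, i.e. r^2 + (p(0) - 1) r + q(0) = 0, i.e. r^2 - 9 = 0.
Discriminant: (0)^2 - 4(-9) = 36, so r = (0 ± 6)/2.
Solving: r_1 = 3, r_2 = -3.

indicial: r^2 - 9 = 0; roots r_1 = 3, r_2 = -3


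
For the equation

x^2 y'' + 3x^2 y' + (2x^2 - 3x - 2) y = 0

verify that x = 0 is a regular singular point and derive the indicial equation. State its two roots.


Divide by x^2 to reach normal form y'' + P_1(x) y' + P_2(x) y = 0 with P_1(x) = 3 and P_2(x) = 2 - 3/x - 2/x^2.
x = 0 is a singular point because the y-coefficient 2 - 3/x - 2/x^2 has a pole at x = 0.
It is a regular singular point because x P_1(x) = p(x) = 3x and x^2 P_2(x) = q(x) = 2x^2 - 3x - 2 are polynomials, hence analytic at x = 0.
p(0) = 0,  q(0) = -2.
Indicial equation: r(r-1) + p(0) r + q(0) = 0, i.e. r^2 + (p(0) - 1) r + q(0) = 0, i.e. r^2 - 1 r - 2 = 0.
Discriminant: (-1)^2 - 4(-2) = 9, so r = (1 ± 3)/2.
Solving: r_1 = 2, r_2 = -1.

indicial: r^2 - 1 r - 2 = 0; roots r_1 = 2, r_2 = -1


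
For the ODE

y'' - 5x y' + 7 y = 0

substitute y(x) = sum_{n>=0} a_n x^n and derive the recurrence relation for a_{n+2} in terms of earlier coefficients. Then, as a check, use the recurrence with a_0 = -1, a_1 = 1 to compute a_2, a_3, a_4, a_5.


Substitute y = sum_n a_n x^n.
y''(x) has coefficient (n+2)(n+1) a_{n+2} at x^n;
-5 x y'(x) has coefficient -5 n a_n at x^n (shift);
7 y(x) has coefficient 7 a_n at x^n.
Matching x^n: (n+2)(n+1) a_{n+2} + (-5n + 7) a_n = 0.
Thus a_{n+2} = (5n - 7) / ((n+1)(n+2)) * a_n.

Check with a_0 = -1, a_1 = 1 (apply the recurrence for n = 0, 1, 2, 3): a_0 = -1, a_1 = 1, a_2 = 7/2, a_3 = -1/3, a_4 = 7/8, a_5 = -2/15.

a_(n+2) = (5n - 7) / ((n+1)(n+2)) * a_n; check: a_0 = -1, a_1 = 1, a_2 = 7/2, a_3 = -1/3, a_4 = 7/8, a_5 = -2/15


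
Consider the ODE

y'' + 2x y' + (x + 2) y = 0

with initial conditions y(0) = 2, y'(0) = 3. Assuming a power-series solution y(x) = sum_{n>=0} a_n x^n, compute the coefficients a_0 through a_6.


Ansatz: y(x) = sum_{n>=0} a_n x^n, so y'(x) = sum_{n>=1} n a_n x^(n-1) and y''(x) = sum_{n>=2} n(n-1) a_n x^(n-2).
Substitute into P(x) y'' + Q(x) y' + R(x) y = 0 with P(x) = 1, Q(x) = 2x, R(x) = x + 2, and match powers of x.
Initial conditions: a_0 = 2, a_1 = 3.
Setting the coefficient of each power of x to zero and solving order by order (substituting the coefficients already found):
  x^0: 2 a_2 + 2 a_0 = 0  ->  2 a_2 = -2 a_0 = -4  ->  a_2 = -2
  x^1: 6 a_3 + 4 a_1 + a_0 = 0  ->  6 a_3 = -4 a_1 - a_0 = -14  ->  a_3 = -7/3
  x^2: 12 a_4 + 6 a_2 + a_1 = 0  ->  12 a_4 = -6 a_2 - a_1 = 9  ->  a_4 = 3/4
  x^3: 20 a_5 + 8 a_3 + a_2 = 0  ->  20 a_5 = -8 a_3 - a_2 = 62/3  ->  a_5 = 31/30
  x^4: 30 a_6 + 10 a_4 + a_3 = 0  ->  30 a_6 = -10 a_4 - a_3 = -31/6  ->  a_6 = -31/180
Truncated series: y(x) = 2 + 3 x - 2 x^2 - (7/3) x^3 + (3/4) x^4 + (31/30) x^5 - (31/180) x^6 + O(x^7).

a_0 = 2; a_1 = 3; a_2 = -2; a_3 = -7/3; a_4 = 3/4; a_5 = 31/30; a_6 = -31/180


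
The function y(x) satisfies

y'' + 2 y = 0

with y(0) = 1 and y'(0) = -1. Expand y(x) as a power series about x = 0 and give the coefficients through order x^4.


Ansatz: y(x) = sum_{n>=0} a_n x^n, so y'(x) = sum_{n>=1} n a_n x^(n-1) and y''(x) = sum_{n>=2} n(n-1) a_n x^(n-2).
Substitute into P(x) y'' + Q(x) y' + R(x) y = 0 with P(x) = 1, Q(x) = 0, R(x) = 2, and match powers of x.
Initial conditions: a_0 = 1, a_1 = -1.
Setting the coefficient of each power of x to zero and solving order by order (substituting the coefficients already found):
  x^0: 2 a_2 + 2 a_0 = 0  ->  2 a_2 = -2 a_0 = -2  ->  a_2 = -1
  x^1: 6 a_3 + 2 a_1 = 0  ->  6 a_3 = -2 a_1 = 2  ->  a_3 = 1/3
  x^2: 12 a_4 + 2 a_2 = 0  ->  12 a_4 = -2 a_2 = 2  ->  a_4 = 1/6
Truncated series: y(x) = 1 - x - x^2 + (1/3) x^3 + (1/6) x^4 + O(x^5).

a_0 = 1; a_1 = -1; a_2 = -1; a_3 = 1/3; a_4 = 1/6


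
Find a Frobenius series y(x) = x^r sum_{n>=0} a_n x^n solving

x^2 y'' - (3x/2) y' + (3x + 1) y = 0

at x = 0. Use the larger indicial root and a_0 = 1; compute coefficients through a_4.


Write in Frobenius form y'' + (p(x)/x) y' + (q(x)/x^2) y = 0:
  p(x) = -3/2,  q(x) = 3x + 1.
Indicial equation: r(r-1) + (-3/2) r + (1) = 0 -> roots r_1 = 2, r_2 = 1/2.
Take r = r_1 = 2. Let y(x) = x^r sum_{n>=0} a_n x^n with a_0 = 1.
Substitute y = x^r sum a_n x^n and match x^{r+n}. The recurrence is
  D(n) a_n + 3 a_{n-1} = 0,  where D(n) = (r+n)(r+n-1) + (-3/2)(r+n) + (1).
  a_n = -3 / D(n) * a_{n-1}.
Since the indicial polynomial factors as (r - r_1)(r - r_2), D(n) = (r_1 + n - r_1)(r_1 + n - r_2) = n(n + 3/2).
Evaluating step by step (a_0 = 1):
  n = 1: D(1) = 1(1 + 3/2) = 5/2; numerator = -3(1) = -3; a_1 = (-3)/(5/2) = -6/5
  n = 2: D(2) = 2(2 + 3/2) = 7; numerator = -3(-6/5) = 18/5; a_2 = (18/5)/(7) = 18/35
  n = 3: D(3) = 3(3 + 3/2) = 27/2; numerator = -3(18/35) = -54/35; a_3 = (-54/35)/(27/2) = -4/35
  n = 4: D(4) = 4(4 + 3/2) = 22; numerator = -3(-4/35) = 12/35; a_4 = (12/35)/(22) = 6/385

r = 2; a_0 = 1; a_1 = -6/5; a_2 = 18/35; a_3 = -4/35; a_4 = 6/385


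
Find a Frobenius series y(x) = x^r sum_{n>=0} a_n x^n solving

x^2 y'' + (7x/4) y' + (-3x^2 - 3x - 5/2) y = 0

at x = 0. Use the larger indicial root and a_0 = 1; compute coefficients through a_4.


Write in Frobenius form y'' + (p(x)/x) y' + (q(x)/x^2) y = 0:
  p(x) = 7/4,  q(x) = -3x^2 - 3x - 5/2.
Indicial equation: r(r-1) + (7/4) r + (-5/2) = 0 -> roots r_1 = 5/4, r_2 = -2.
Take r = r_1 = 5/4. Let y(x) = x^r sum_{n>=0} a_n x^n with a_0 = 1.
Substitute y = x^r sum a_n x^n and match x^{r+n}. The recurrence is
  D(n) a_n - 3 a_{n-1} - 3 a_{n-2} = 0,  where D(n) = (r+n)(r+n-1) + (7/4)(r+n) + (-5/2).
  a_n = [3 a_{n-1} + 3 a_{n-2}] / D(n).
Since the indicial polynomial factors as (r - r_1)(r - r_2), D(n) = (r_1 + n - r_1)(r_1 + n - r_2) = n(n + 13/4).
Evaluating step by step (a_0 = 1):
  n = 1: D(1) = 1(1 + 13/4) = 17/4; numerator = 3(1) = 3; a_1 = (3)/(17/4) = 12/17
  n = 2: D(2) = 2(2 + 13/4) = 21/2; numerator = 3(12/17) + 3(1) = 87/17; a_2 = (87/17)/(21/2) = 58/119
  n = 3: D(3) = 3(3 + 13/4) = 75/4; numerator = 3(58/119) + 3(12/17) = 426/119; a_3 = (426/119)/(75/4) = 568/2975
  n = 4: D(4) = 4(4 + 13/4) = 29; numerator = 3(568/2975) + 3(58/119) = 6054/2975; a_4 = (6054/2975)/(29) = 6054/86275

r = 5/4; a_0 = 1; a_1 = 12/17; a_2 = 58/119; a_3 = 568/2975; a_4 = 6054/86275


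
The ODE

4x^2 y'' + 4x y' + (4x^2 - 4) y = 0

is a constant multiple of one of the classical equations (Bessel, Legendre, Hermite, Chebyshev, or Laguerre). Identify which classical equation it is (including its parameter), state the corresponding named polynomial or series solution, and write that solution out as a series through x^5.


All three coefficients share the factor 4; dividing through by 4 gives  x^2 y'' + x y' + (x^2 - 1) y = 0.
This matches the Bessel equation x^2 y'' + x y' + (x^2 - nu^2) y = 0 with nu^2 = 1, so nu = 1; the solution bounded at x = 0 is J_1(x).
Frobenius at x = 0: indicial roots ±nu; for r = nu the recurrence k(k + 2nu) c_k = -c_{k-2} gives the standard series J_nu(x) = sum_{k>=0} (-1)^k / (k! (k+nu)!) (x/2)^(2k+nu). Evaluate the first 3 terms:
  k = 0: (-1)^0 / (0! * 1! * 2^1) x^1 = 1/(1*1*2) x^1 = (1/2) x^1
  k = 1: (-1)^1 / (1! * 2! * 2^3) x^3 = -1/(1*2*8) x^3 = (-1/16) x^3
  k = 2: (-1)^2 / (2! * 3! * 2^5) x^5 = 1/(2*6*32) x^5 = (1/384) x^5
Hence J_1(x) = x^5/384 - x^3/16 + x/2 + ....

J_1(x); series = x^5/384 - x^3/16 + x/2


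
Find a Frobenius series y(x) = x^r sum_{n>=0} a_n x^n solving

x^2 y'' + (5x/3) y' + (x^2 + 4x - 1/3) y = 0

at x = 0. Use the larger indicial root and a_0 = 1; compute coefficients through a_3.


Write in Frobenius form y'' + (p(x)/x) y' + (q(x)/x^2) y = 0:
  p(x) = 5/3,  q(x) = x^2 + 4x - 1/3.
Indicial equation: r(r-1) + (5/3) r + (-1/3) = 0 -> roots r_1 = 1/3, r_2 = -1.
Take r = r_1 = 1/3. Let y(x) = x^r sum_{n>=0} a_n x^n with a_0 = 1.
Substitute y = x^r sum a_n x^n and match x^{r+n}. The recurrence is
  D(n) a_n + 4 a_{n-1} + 1 a_{n-2} = 0,  where D(n) = (r+n)(r+n-1) + (5/3)(r+n) + (-1/3).
  a_n = [-4 a_{n-1} - 1 a_{n-2}] / D(n).
Since the indicial polynomial factors as (r - r_1)(r - r_2), D(n) = (r_1 + n - r_1)(r_1 + n - r_2) = n(n + 4/3).
Evaluating step by step (a_0 = 1):
  n = 1: D(1) = 1(1 + 4/3) = 7/3; numerator = -4(1) = -4; a_1 = (-4)/(7/3) = -12/7
  n = 2: D(2) = 2(2 + 4/3) = 20/3; numerator = -4(-12/7) - 1(1) = 41/7; a_2 = (41/7)/(20/3) = 123/140
  n = 3: D(3) = 3(3 + 4/3) = 13; numerator = -4(123/140) - 1(-12/7) = -9/5; a_3 = (-9/5)/(13) = -9/65

r = 1/3; a_0 = 1; a_1 = -12/7; a_2 = 123/140; a_3 = -9/65


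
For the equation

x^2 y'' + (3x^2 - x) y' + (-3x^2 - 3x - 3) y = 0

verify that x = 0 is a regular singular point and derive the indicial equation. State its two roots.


Divide by x^2 to reach normal form y'' + P_1(x) y' + P_2(x) y = 0 with P_1(x) = 3 - 1/x and P_2(x) = -3 - 3/x - 3/x^2.
x = 0 is a singular point because the y'-coefficient 3 - 1/x has a pole at x = 0 and the y-coefficient -3 - 3/x - 3/x^2 has a pole at x = 0.
It is a regular singular point because x P_1(x) = p(x) = 3x - 1 and x^2 P_2(x) = q(x) = -3x^2 - 3x - 3 are polynomials, hence analytic at x = 0.
p(0) = -1,  q(0) = -3.
Indicial equation: r(r-1) + p(0) r + q(0) = 0, i.e. r^2 + (p(0) - 1) r + q(0) = 0, i.e. r^2 - 2 r - 3 = 0.
Discriminant: (-2)^2 - 4(-3) = 16, so r = (2 ± 4)/2.
Solving: r_1 = 3, r_2 = -1.

indicial: r^2 - 2 r - 3 = 0; roots r_1 = 3, r_2 = -1


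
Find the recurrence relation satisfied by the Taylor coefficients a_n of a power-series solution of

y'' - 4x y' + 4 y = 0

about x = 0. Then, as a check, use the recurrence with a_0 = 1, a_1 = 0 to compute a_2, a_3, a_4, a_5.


Substitute y = sum_n a_n x^n.
y''(x) has coefficient (n+2)(n+1) a_{n+2} at x^n;
-4 x y'(x) has coefficient -4 n a_n at x^n (shift);
4 y(x) has coefficient 4 a_n at x^n.
Matching x^n: (n+2)(n+1) a_{n+2} + (-4n + 4) a_n = 0.
Thus a_{n+2} = (4n - 4) / ((n+1)(n+2)) * a_n.

Check with a_0 = 1, a_1 = 0 (apply the recurrence for n = 0, 1, 2, 3): a_0 = 1, a_1 = 0, a_2 = -2, a_3 = 0, a_4 = -2/3, a_5 = 0.

a_(n+2) = (4n - 4) / ((n+1)(n+2)) * a_n; check: a_0 = 1, a_1 = 0, a_2 = -2, a_3 = 0, a_4 = -2/3, a_5 = 0


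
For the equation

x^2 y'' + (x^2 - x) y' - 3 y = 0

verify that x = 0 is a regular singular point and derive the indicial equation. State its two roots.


Divide by x^2 to reach normal form y'' + P_1(x) y' + P_2(x) y = 0 with P_1(x) = 1 - 1/x and P_2(x) = -3/x^2.
x = 0 is a singular point because the y'-coefficient 1 - 1/x has a pole at x = 0 and the y-coefficient -3/x^2 has a pole at x = 0.
It is a regular singular point because x P_1(x) = p(x) = x - 1 and x^2 P_2(x) = q(x) = -3 are polynomials, hence analytic at x = 0.
p(0) = -1,  q(0) = -3.
Indicial equation: r(r-1) + p(0) r + q(0) = 0, i.e. r^2 + (p(0) - 1) r + q(0) = 0, i.e. r^2 - 2 r - 3 = 0.
Discriminant: (-2)^2 - 4(-3) = 16, so r = (2 ± 4)/2.
Solving: r_1 = 3, r_2 = -1.

indicial: r^2 - 2 r - 3 = 0; roots r_1 = 3, r_2 = -1


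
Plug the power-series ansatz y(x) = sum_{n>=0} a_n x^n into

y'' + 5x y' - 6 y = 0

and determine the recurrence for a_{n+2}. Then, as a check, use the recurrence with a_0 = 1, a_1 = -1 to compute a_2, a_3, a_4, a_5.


Substitute y = sum_n a_n x^n.
y''(x) has coefficient (n+2)(n+1) a_{n+2} at x^n;
5 x y'(x) has coefficient 5 n a_n at x^n (shift);
-6 y(x) has coefficient -6 a_n at x^n.
Matching x^n: (n+2)(n+1) a_{n+2} + (5n - 6) a_n = 0.
Thus a_{n+2} = (-5n + 6) / ((n+1)(n+2)) * a_n.

Check with a_0 = 1, a_1 = -1 (apply the recurrence for n = 0, 1, 2, 3): a_0 = 1, a_1 = -1, a_2 = 3, a_3 = -1/6, a_4 = -1, a_5 = 3/40.

a_(n+2) = (-5n + 6) / ((n+1)(n+2)) * a_n; check: a_0 = 1, a_1 = -1, a_2 = 3, a_3 = -1/6, a_4 = -1, a_5 = 3/40


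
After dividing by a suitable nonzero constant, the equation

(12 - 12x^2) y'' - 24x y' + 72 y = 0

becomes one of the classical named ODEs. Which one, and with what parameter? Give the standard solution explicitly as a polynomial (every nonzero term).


All three coefficients share the factor 12; dividing through by 12 gives  (1 - x^2) y'' - 2x y' + 6 y = 0.
This matches the Legendre equation (1 - x^2) y'' - 2x y' + n(n+1) y = 0 (note the -2x y' term) with n(n+1) = 6, so n = 2; the polynomial solution is P_2(x).
With y = sum_k a_k x^k, matching x^k gives (k+2)(k+1) a_{k+2} = [k(k+1) - n(n+1)] a_k = (k - 2)(k + 3) a_k. The right side vanishes at k = 2, so the series with the parity of 2 terminates at degree 2.
Standard normalization (P_n(1) = 1): leading coefficient (2n)!/(2^n (n!)^2) = 24/(4*4) = 3/2, so a_2 = 3/2. Work downward with a_k = (k+1)(k+2) a_{k+2} / ((k - 2)(k + 3)):
  a_0 = (1)(2)(3/2) / ((0 - 2)(0 + 3)) = 3/(-6) = -1/2
Hence P_2(x) = 3 x^2/2 - 1/2.

P_2(x); series = 3 x^2/2 - 1/2


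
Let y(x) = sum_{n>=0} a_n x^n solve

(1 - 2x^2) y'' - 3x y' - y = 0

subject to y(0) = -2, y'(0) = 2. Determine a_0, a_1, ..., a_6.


Ansatz: y(x) = sum_{n>=0} a_n x^n, so y'(x) = sum_{n>=1} n a_n x^(n-1) and y''(x) = sum_{n>=2} n(n-1) a_n x^(n-2).
Substitute into P(x) y'' + Q(x) y' + R(x) y = 0 with P(x) = 1 - 2x^2, Q(x) = -3x, R(x) = -1, and match powers of x.
Initial conditions: a_0 = -2, a_1 = 2.
Setting the coefficient of each power of x to zero and solving order by order (substituting the coefficients already found):
  x^0: 2 a_2 - a_0 = 0  ->  2 a_2 = a_0 = -2  ->  a_2 = -1
  x^1: 6 a_3 - 4 a_1 = 0  ->  6 a_3 = 4 a_1 = 8  ->  a_3 = 4/3
  x^2: 12 a_4 - 11 a_2 = 0  ->  12 a_4 = 11 a_2 = -11  ->  a_4 = -11/12
  x^3: 20 a_5 - 22 a_3 = 0  ->  20 a_5 = 22 a_3 = 88/3  ->  a_5 = 22/15
  x^4: 30 a_6 - 37 a_4 = 0  ->  30 a_6 = 37 a_4 = -407/12  ->  a_6 = -407/360
Truncated series: y(x) = -2 + 2 x - x^2 + (4/3) x^3 - (11/12) x^4 + (22/15) x^5 - (407/360) x^6 + O(x^7).

a_0 = -2; a_1 = 2; a_2 = -1; a_3 = 4/3; a_4 = -11/12; a_5 = 22/15; a_6 = -407/360


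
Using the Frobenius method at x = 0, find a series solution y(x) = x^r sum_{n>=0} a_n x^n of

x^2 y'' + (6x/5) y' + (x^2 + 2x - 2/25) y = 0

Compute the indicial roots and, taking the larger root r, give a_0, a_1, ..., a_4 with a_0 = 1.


Write in Frobenius form y'' + (p(x)/x) y' + (q(x)/x^2) y = 0:
  p(x) = 6/5,  q(x) = x^2 + 2x - 2/25.
Indicial equation: r(r-1) + (6/5) r + (-2/25) = 0 -> roots r_1 = 1/5, r_2 = -2/5.
Take r = r_1 = 1/5. Let y(x) = x^r sum_{n>=0} a_n x^n with a_0 = 1.
Substitute y = x^r sum a_n x^n and match x^{r+n}. The recurrence is
  D(n) a_n + 2 a_{n-1} + 1 a_{n-2} = 0,  where D(n) = (r+n)(r+n-1) + (6/5)(r+n) + (-2/25).
  a_n = [-2 a_{n-1} - 1 a_{n-2}] / D(n).
Since the indicial polynomial factors as (r - r_1)(r - r_2), D(n) = (r_1 + n - r_1)(r_1 + n - r_2) = n(n + 3/5).
Evaluating step by step (a_0 = 1):
  n = 1: D(1) = 1(1 + 3/5) = 8/5; numerator = -2(1) = -2; a_1 = (-2)/(8/5) = -5/4
  n = 2: D(2) = 2(2 + 3/5) = 26/5; numerator = -2(-5/4) - 1(1) = 3/2; a_2 = (3/2)/(26/5) = 15/52
  n = 3: D(3) = 3(3 + 3/5) = 54/5; numerator = -2(15/52) - 1(-5/4) = 35/52; a_3 = (35/52)/(54/5) = 175/2808
  n = 4: D(4) = 4(4 + 3/5) = 92/5; numerator = -2(175/2808) - 1(15/52) = -145/351; a_4 = (-145/351)/(92/5) = -725/32292

r = 1/5; a_0 = 1; a_1 = -5/4; a_2 = 15/52; a_3 = 175/2808; a_4 = -725/32292


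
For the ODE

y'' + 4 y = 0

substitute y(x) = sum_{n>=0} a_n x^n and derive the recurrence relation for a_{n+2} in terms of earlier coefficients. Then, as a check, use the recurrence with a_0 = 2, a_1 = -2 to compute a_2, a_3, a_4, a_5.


Substitute y = sum_n a_n x^n into y'' + (const) y = 0.
y''(x) = sum_{n>=0} (n+2)(n+1) a_{n+2} x^n.
The ODE becomes sum_n [(n+2)(n+1) a_{n+2} + 4 a_n] x^n = 0.
Setting each coefficient to zero gives the recurrence:
  (n+2)(n+1) a_{n+2} + 4 a_n = 0,
  a_{n+2} = -4 / ((n+1)(n+2)) a_n.

Check with a_0 = 2, a_1 = -2 (apply the recurrence for n = 0, 1, 2, 3): a_0 = 2, a_1 = -2, a_2 = -4, a_3 = 4/3, a_4 = 4/3, a_5 = -4/15.

a_{n+2} = -4/((n+1)(n+2)) * a_n; check: a_0 = 2, a_1 = -2, a_2 = -4, a_3 = 4/3, a_4 = 4/3, a_5 = -4/15
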